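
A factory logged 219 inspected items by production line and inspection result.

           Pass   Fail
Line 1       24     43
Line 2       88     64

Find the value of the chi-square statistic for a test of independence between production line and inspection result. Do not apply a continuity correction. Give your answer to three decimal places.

9.068

Row totals: 67, 152. Column totals: 112, 107. Grand total N = 219.
Expected counts (row total × column total / N):
  Line 1, Pass: 67×112/219 = 34.2648
  Line 1, Fail: 67×107/219 = 32.7352
  Line 2, Pass: 152×112/219 = 77.7352
  Line 2, Fail: 152×107/219 = 74.2648
Contributions (O − E)²/E:
  (24 − 34.2648)²/34.2648 = 3.0751
  (43 − 32.7352)²/32.7352 = 3.2187
  (88 − 77.7352)²/77.7352 = 1.3554
  (64 − 74.2648)²/74.2648 = 1.4188
χ² = 3.0751 + 3.2187 + 1.3554 + 1.4188 = 9.068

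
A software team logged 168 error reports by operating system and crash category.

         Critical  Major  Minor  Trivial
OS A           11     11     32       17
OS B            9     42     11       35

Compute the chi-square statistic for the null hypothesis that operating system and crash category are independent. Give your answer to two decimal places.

Row totals: 71, 97. Column totals: 20, 53, 43, 52. Grand total N = 168.
Expected counts (row total × column total / N):
  OS A, Critical: 71×20/168 = 8.452
  OS A, Major: 71×53/168 = 22.399
  OS A, Minor: 71×43/168 = 18.173
  OS A, Trivial: 71×52/168 = 21.976
  OS B, Critical: 97×20/168 = 11.548
  OS B, Major: 97×53/168 = 30.601
  OS B, Minor: 97×43/168 = 24.827
  OS B, Trivial: 97×52/168 = 30.024
Contributions (O − E)²/E:
  (11 − 8.452)²/8.452 = 0.7681
  (11 − 22.399)²/22.399 = 5.8010
  (32 − 18.173)²/18.173 = 10.5203
  (17 − 21.976)²/21.976 = 1.1267
  (9 − 11.548)²/11.548 = 0.5622
  (42 − 30.601)²/30.601 = 4.2462
  (11 − 24.827)²/24.827 = 7.7007
  (35 − 30.024)²/30.024 = 0.8247
χ² = 0.7681 + 5.8010 + 10.5203 + 1.1267 + 0.5622 + 4.2462 + 7.7007 + 0.8247 = 31.55

31.55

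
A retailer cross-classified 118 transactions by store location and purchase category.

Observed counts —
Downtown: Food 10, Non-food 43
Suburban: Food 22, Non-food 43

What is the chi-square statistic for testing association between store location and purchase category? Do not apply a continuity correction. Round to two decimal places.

3.31

Row totals: 53, 65. Column totals: 32, 86. Grand total N = 118.
Expected counts (row total × column total / N):
  Downtown, Food: 53×32/118 = 14.373
  Downtown, Non-food: 53×86/118 = 38.627
  Suburban, Food: 65×32/118 = 17.627
  Suburban, Non-food: 65×86/118 = 47.373
Contributions (O − E)²/E:
  (10 − 14.373)²/14.373 = 1.3305
  (43 − 38.627)²/38.627 = 0.4951
  (22 − 17.627)²/17.627 = 1.0849
  (43 − 47.373)²/47.373 = 0.4037
χ² = 1.3305 + 0.4951 + 1.0849 + 0.4037 = 3.31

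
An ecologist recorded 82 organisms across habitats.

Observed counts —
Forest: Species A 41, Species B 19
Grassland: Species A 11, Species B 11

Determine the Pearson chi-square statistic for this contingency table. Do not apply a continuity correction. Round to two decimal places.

2.33

Row totals: 60, 22. Column totals: 52, 30. Grand total N = 82.
Expected counts (row total × column total / N):
  Forest, Species A: 60×52/82 = 38.049
  Forest, Species B: 60×30/82 = 21.951
  Grassland, Species A: 22×52/82 = 13.951
  Grassland, Species B: 22×30/82 = 8.049
Contributions (O − E)²/E:
  (41 − 38.049)²/38.049 = 0.2289
  (19 − 21.951)²/21.951 = 0.3967
  (11 − 13.951)²/13.951 = 0.6242
  (11 − 8.049)²/8.049 = 1.0819
χ² = 0.2289 + 0.3967 + 0.6242 + 1.0819 = 2.33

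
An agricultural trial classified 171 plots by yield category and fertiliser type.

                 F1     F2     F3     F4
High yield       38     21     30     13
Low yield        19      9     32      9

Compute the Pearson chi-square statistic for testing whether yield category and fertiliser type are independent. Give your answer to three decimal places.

Row totals: 102, 69. Column totals: 57, 30, 62, 22. Grand total N = 171.
Expected counts (row total × column total / N):
  High yield, F1: 102×57/171 = 34.0000
  High yield, F2: 102×30/171 = 17.8947
  High yield, F3: 102×62/171 = 36.9825
  High yield, F4: 102×22/171 = 13.1228
  Low yield, F1: 69×57/171 = 23.0000
  Low yield, F2: 69×30/171 = 12.1053
  Low yield, F3: 69×62/171 = 25.0175
  Low yield, F4: 69×22/171 = 8.8772
Contributions (O − E)²/E:
  (38 − 34.0000)²/34.0000 = 0.4706
  (21 − 17.8947)²/17.8947 = 0.5389
  (30 − 36.9825)²/36.9825 = 1.3183
  (13 − 13.1228)²/13.1228 = 0.0011
  (19 − 23.0000)²/23.0000 = 0.6957
  (9 − 12.1053)²/12.1053 = 0.7966
  (32 − 25.0175)²/25.0175 = 1.9488
  (9 − 8.8772)²/8.8772 = 0.0017
χ² = 0.4706 + 0.5389 + 1.3183 + 0.0011 + 0.6957 + 0.7966 + 1.9488 + 0.0017 = 5.772

5.772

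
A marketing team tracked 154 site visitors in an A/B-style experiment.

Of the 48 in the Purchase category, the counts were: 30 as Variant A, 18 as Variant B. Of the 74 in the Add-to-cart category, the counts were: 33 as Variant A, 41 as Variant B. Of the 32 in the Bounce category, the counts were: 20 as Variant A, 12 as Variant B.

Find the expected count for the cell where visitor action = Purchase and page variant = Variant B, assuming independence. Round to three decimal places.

22.130

Row total (Purchase) = 48; column total (Variant B) = 71; grand total N = 154.
Expected count = (row total × column total) / N = 48 × 71 / 154 = 22.130.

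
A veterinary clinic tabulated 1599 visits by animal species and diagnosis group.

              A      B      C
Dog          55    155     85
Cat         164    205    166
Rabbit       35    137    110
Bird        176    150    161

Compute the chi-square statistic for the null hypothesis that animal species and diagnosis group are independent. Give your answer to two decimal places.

80.11

Row totals: 295, 535, 282, 487. Column totals: 430, 647, 522. Grand total N = 1599.
Expected counts (row total × column total / N):
  Dog, A: 295×430/1599 = 79.331
  Dog, B: 295×647/1599 = 119.365
  Dog, C: 295×522/1599 = 96.304
  Cat, A: 535×430/1599 = 143.871
  Cat, B: 535×647/1599 = 216.476
  Cat, C: 535×522/1599 = 174.653
  Rabbit, A: 282×430/1599 = 75.835
  Rabbit, B: 282×647/1599 = 114.105
  Rabbit, C: 282×522/1599 = 92.060
  Bird, A: 487×430/1599 = 130.963
  Bird, B: 487×647/1599 = 197.054
  Bird, C: 487×522/1599 = 158.983
Contributions (O − E)²/E:
  (55 − 79.331)²/79.331 = 7.4624
  (155 − 119.365)²/119.365 = 10.6384
  (85 − 96.304)²/96.304 = 1.3268
  (164 − 143.871)²/143.871 = 2.8162
  (205 − 216.476)²/216.476 = 0.6084
  (166 − 174.653)²/174.653 = 0.4287
  (35 − 75.835)²/75.835 = 21.9885
  (137 − 114.105)²/114.105 = 4.5938
  (110 − 92.060)²/92.060 = 3.4960
  (176 − 130.963)²/130.963 = 15.4878
  (150 − 197.054)²/197.054 = 11.2359
  (161 − 158.983)²/158.983 = 0.0256
χ² = 7.4624 + 10.6384 + 1.3268 + 2.8162 + 0.6084 + 0.4287 + 21.9885 + 4.5938 + 3.4960 + 15.4878 + 11.2359 + 0.0256 = 80.11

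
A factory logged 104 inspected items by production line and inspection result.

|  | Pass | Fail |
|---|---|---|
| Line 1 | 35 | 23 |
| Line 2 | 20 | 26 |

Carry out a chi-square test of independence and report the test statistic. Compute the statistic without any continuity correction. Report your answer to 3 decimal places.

Row totals: 58, 46. Column totals: 55, 49. Grand total N = 104.
Expected counts (row total × column total / N):
  Line 1, Pass: 58×55/104 = 30.6731
  Line 1, Fail: 58×49/104 = 27.3269
  Line 2, Pass: 46×55/104 = 24.3269
  Line 2, Fail: 46×49/104 = 21.6731
Contributions (O − E)²/E:
  (35 − 30.6731)²/30.6731 = 0.6104
  (23 − 27.3269)²/27.3269 = 0.6851
  (20 − 24.3269)²/24.3269 = 0.7696
  (26 − 21.6731)²/21.6731 = 0.8638
χ² = 0.6104 + 0.6851 + 0.7696 + 0.8638 = 2.929

2.929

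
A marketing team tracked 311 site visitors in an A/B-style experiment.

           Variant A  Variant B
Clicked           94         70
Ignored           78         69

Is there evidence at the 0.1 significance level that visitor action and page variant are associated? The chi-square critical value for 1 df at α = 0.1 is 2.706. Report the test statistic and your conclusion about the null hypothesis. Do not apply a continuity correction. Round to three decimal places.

Row totals: 164, 147. Column totals: 172, 139. Grand total N = 311.
Expected counts (row total × column total / N):
  Clicked, Variant A: 164×172/311 = 90.7010
  Clicked, Variant B: 164×139/311 = 73.2990
  Ignored, Variant A: 147×172/311 = 81.2990
  Ignored, Variant B: 147×139/311 = 65.7010
Contributions (O − E)²/E:
  (94 − 90.7010)²/90.7010 = 0.1200
  (70 − 73.2990)²/73.2990 = 0.1485
  (78 − 81.2990)²/81.2990 = 0.1339
  (69 − 65.7010)²/65.7010 = 0.1657
χ² = 0.1200 + 0.1485 + 0.1339 + 0.1657 = 0.568
df = (2−1)(2−1) = 1. Since 0.568 < 2.706, fail to reject the null hypothesis of independence at α = 0.1.

0.568; fail to reject H₀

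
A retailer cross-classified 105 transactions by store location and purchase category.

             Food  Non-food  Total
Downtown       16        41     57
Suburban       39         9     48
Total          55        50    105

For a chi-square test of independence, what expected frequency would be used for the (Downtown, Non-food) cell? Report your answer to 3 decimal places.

27.143

Row total (Downtown) = 57; column total (Non-food) = 50; grand total N = 105.
Expected count = (row total × column total) / N = 57 × 50 / 105 = 27.143.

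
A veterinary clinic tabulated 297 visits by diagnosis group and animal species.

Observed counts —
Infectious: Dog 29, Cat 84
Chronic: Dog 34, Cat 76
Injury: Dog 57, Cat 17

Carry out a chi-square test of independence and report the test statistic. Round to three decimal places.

55.534

Row totals: 113, 110, 74. Column totals: 120, 177. Grand total N = 297.
Expected counts (row total × column total / N):
  Infectious, Dog: 113×120/297 = 45.6566
  Infectious, Cat: 113×177/297 = 67.3434
  Chronic, Dog: 110×120/297 = 44.4444
  Chronic, Cat: 110×177/297 = 65.5556
  Injury, Dog: 74×120/297 = 29.8990
  Injury, Cat: 74×177/297 = 44.1010
Contributions (O − E)²/E:
  (29 − 45.6566)²/45.6566 = 6.0767
  (84 − 67.3434)²/67.3434 = 4.1198
  (34 − 44.4444)²/44.4444 = 2.4544
  (76 − 65.5556)²/65.5556 = 1.6640
  (57 − 29.8990)²/29.8990 = 24.5648
  (17 − 44.1010)²/44.1010 = 16.6541
χ² = 6.0767 + 4.1198 + 2.4544 + 1.6640 + 24.5648 + 16.6541 = 55.534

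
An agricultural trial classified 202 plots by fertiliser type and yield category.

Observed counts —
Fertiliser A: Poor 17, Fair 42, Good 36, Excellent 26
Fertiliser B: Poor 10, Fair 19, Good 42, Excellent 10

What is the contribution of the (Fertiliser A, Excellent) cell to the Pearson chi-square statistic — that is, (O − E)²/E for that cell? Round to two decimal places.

Row total (Fertiliser A) = 121; column total (Excellent) = 36; N = 202.
Expected count E = 121 × 36 / 202 = 21.564.
Contribution = (O − E)²/E = (26 − 21.564)² / 21.564 = 0.91.

0.91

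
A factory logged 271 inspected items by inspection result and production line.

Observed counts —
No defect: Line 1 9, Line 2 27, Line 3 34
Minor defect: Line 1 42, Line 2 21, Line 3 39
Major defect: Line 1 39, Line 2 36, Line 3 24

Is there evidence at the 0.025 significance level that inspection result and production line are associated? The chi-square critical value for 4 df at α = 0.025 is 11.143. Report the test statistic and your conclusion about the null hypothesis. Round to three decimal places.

Row totals: 70, 102, 99. Column totals: 90, 84, 97. Grand total N = 271.
Expected counts (row total × column total / N):
  No defect, Line 1: 70×90/271 = 23.24723
  No defect, Line 2: 70×84/271 = 21.69742
  No defect, Line 3: 70×97/271 = 25.05535
  Minor defect, Line 1: 102×90/271 = 33.87454
  Minor defect, Line 2: 102×84/271 = 31.61624
  Minor defect, Line 3: 102×97/271 = 36.50923
  Major defect, Line 1: 99×90/271 = 32.87823
  Major defect, Line 2: 99×84/271 = 30.68635
  Major defect, Line 3: 99×97/271 = 35.43542
Contributions (O − E)²/E:
  (9 − 23.24723)²/23.24723 = 8.7315
  (27 − 21.69742)²/21.69742 = 1.2959
  (34 − 25.05535)²/25.05535 = 3.1932
  (42 − 33.87454)²/33.87454 = 1.9490
  (21 − 31.61624)²/31.61624 = 3.5648
  (39 − 36.50923)²/36.50923 = 0.1699
  (39 − 32.87823)²/32.87823 = 1.1398
  (36 − 30.68635)²/30.68635 = 0.9201
  (24 − 35.43542)²/35.43542 = 3.6903
χ² = 8.7315 + 1.2959 + 3.1932 + 1.9490 + 3.5648 + 0.1699 + 1.1398 + 0.9201 + 3.6903 = 24.655
df = (3−1)(3−1) = 4. Since 24.655 > 11.143, reject the null hypothesis of independence at α = 0.025.

24.655; reject H₀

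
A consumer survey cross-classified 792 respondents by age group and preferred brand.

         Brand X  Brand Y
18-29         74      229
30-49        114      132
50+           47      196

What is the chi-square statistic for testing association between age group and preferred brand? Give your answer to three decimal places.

Row totals: 303, 246, 243. Column totals: 235, 557. Grand total N = 792.
Expected counts (row total × column total / N):
  18-29, Brand X: 303×235/792 = 89.9053
  18-29, Brand Y: 303×557/792 = 213.0947
  30-49, Brand X: 246×235/792 = 72.9924
  30-49, Brand Y: 246×557/792 = 173.0076
  50+, Brand X: 243×235/792 = 72.1023
  50+, Brand Y: 243×557/792 = 170.8977
Contributions (O − E)²/E:
  (74 − 89.9053)²/89.9053 = 2.8138
  (229 − 213.0947)²/213.0947 = 1.1872
  (114 − 72.9924)²/72.9924 = 23.0383
  (132 − 173.0076)²/173.0076 = 9.7199
  (47 − 72.1023)²/72.1023 = 8.7393
  (196 − 170.8977)²/170.8977 = 3.6872
χ² = 2.8138 + 1.1872 + 23.0383 + 9.7199 + 8.7393 + 3.6872 = 49.186

49.186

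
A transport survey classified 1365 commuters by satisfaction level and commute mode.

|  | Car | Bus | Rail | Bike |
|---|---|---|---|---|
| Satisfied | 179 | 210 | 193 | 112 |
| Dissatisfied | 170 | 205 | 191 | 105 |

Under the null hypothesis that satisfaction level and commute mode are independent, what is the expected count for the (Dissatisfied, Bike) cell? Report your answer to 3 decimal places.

Row total (Dissatisfied) = 671; column total (Bike) = 217; grand total N = 1365.
Expected count = (row total × column total) / N = 671 × 217 / 1365 = 106.672.

106.672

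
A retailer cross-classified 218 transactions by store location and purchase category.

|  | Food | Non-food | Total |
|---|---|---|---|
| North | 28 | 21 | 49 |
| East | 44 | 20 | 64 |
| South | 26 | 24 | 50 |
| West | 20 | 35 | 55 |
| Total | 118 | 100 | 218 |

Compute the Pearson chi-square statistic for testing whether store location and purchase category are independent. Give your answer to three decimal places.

Grand total N = 218.
Expected counts (row total × column total / N):
  North, Food: 49×118/218 = 26.5229
  North, Non-food: 49×100/218 = 22.4771
  East, Food: 64×118/218 = 34.6422
  East, Non-food: 64×100/218 = 29.3578
  South, Food: 50×118/218 = 27.0642
  South, Non-food: 50×100/218 = 22.9358
  West, Food: 55×118/218 = 29.7706
  West, Non-food: 55×100/218 = 25.2294
Contributions (O − E)²/E:
  (28 − 26.5229)²/26.5229 = 0.0823
  (21 − 22.4771)²/22.4771 = 0.0971
  (44 − 34.6422)²/34.6422 = 2.5278
  (20 − 29.3578)²/29.3578 = 2.9828
  (26 − 27.0642)²/27.0642 = 0.0418
  (24 − 22.9358)²/22.9358 = 0.0494
  (20 − 29.7706)²/29.7706 = 3.2067
  (35 − 25.2294)²/25.2294 = 3.7839
χ² = 0.0823 + 0.0971 + 2.5278 + 2.9828 + 0.0418 + 0.0494 + 3.2067 + 3.7839 = 12.772

12.772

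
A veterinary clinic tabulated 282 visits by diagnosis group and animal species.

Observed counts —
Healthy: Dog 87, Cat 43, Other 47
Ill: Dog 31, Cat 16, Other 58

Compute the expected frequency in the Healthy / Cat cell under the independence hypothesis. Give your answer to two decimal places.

37.03

Row total (Healthy) = 177; column total (Cat) = 59; grand total N = 282.
Expected count = (row total × column total) / N = 177 × 59 / 282 = 37.03.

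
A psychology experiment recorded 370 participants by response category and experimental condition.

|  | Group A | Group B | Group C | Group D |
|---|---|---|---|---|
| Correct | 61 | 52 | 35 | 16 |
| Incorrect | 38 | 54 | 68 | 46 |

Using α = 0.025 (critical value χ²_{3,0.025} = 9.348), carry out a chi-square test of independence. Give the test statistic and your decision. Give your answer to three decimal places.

Row totals: 164, 206. Column totals: 99, 106, 103, 62. Grand total N = 370.
Expected counts (row total × column total / N):
  Correct, Group A: 164×99/370 = 43.8811
  Correct, Group B: 164×106/370 = 46.9838
  Correct, Group C: 164×103/370 = 45.6541
  Correct, Group D: 164×62/370 = 27.4811
  Incorrect, Group A: 206×99/370 = 55.1189
  Incorrect, Group B: 206×106/370 = 59.0162
  Incorrect, Group C: 206×103/370 = 57.3459
  Incorrect, Group D: 206×62/370 = 34.5189
Contributions (O − E)²/E:
  (61 − 43.8811)²/43.8811 = 6.6784
  (52 − 46.9838)²/46.9838 = 0.5356
  (35 − 45.6541)²/45.6541 = 2.4863
  (16 − 27.4811)²/27.4811 = 4.7966
  (38 − 55.1189)²/55.1189 = 5.3168
  (54 − 59.0162)²/59.0162 = 0.4264
  (68 − 57.3459)²/57.3459 = 1.9794
  (46 − 34.5189)²/34.5189 = 3.8187
χ² = 6.6784 + 0.5356 + 2.4863 + 4.7966 + 5.3168 + 0.4264 + 1.9794 + 3.8187 = 26.038
df = (2−1)(4−1) = 3. Since 26.038 > 9.348, reject the null hypothesis of independence at α = 0.025.

26.038; reject H₀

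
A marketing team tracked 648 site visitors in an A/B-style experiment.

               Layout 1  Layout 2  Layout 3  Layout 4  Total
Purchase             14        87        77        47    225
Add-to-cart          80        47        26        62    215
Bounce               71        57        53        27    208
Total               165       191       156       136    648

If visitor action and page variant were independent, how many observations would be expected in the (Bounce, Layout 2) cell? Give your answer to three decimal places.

61.309

Row total (Bounce) = 208; column total (Layout 2) = 191; grand total N = 648.
Expected count = (row total × column total) / N = 208 × 191 / 648 = 61.309.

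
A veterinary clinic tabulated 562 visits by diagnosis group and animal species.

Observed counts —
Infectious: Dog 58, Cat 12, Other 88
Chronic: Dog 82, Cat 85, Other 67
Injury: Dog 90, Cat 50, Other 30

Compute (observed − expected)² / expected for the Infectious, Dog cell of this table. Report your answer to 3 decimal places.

0.686

Row total (Infectious) = 158; column total (Dog) = 230; N = 562.
Expected count E = 158 × 230 / 562 = 64.66192.
Contribution = (O − E)²/E = (58 − 64.66192)² / 64.66192 = 0.686.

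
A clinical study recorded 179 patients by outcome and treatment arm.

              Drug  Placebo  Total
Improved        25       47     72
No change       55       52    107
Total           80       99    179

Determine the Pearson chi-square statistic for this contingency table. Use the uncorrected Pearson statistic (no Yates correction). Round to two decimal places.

4.84

Grand total N = 179.
Expected counts (row total × column total / N):
  Improved, Drug: 72×80/179 = 32.179
  Improved, Placebo: 72×99/179 = 39.821
  No change, Drug: 107×80/179 = 47.821
  No change, Placebo: 107×99/179 = 59.179
Contributions (O − E)²/E:
  (25 − 32.179)²/32.179 = 1.6016
  (47 − 39.821)²/39.821 = 1.2942
  (55 − 47.821)²/47.821 = 1.0777
  (52 − 59.179)²/59.179 = 0.8709
χ² = 1.6016 + 1.2942 + 1.0777 + 0.8709 = 4.84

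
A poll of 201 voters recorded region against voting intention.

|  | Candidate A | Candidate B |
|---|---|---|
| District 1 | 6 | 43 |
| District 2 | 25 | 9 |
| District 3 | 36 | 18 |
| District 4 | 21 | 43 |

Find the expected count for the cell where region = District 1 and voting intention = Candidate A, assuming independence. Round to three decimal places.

21.453

Row total (District 1) = 49; column total (Candidate A) = 88; grand total N = 201.
Expected count = (row total × column total) / N = 49 × 88 / 201 = 21.453.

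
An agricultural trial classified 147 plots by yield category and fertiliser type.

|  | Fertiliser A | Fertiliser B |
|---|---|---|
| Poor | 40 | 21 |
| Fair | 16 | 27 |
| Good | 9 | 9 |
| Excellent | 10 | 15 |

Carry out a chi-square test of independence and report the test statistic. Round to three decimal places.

9.675

Row totals: 61, 43, 18, 25. Column totals: 75, 72. Grand total N = 147.
Expected counts (row total × column total / N):
  Poor, Fertiliser A: 61×75/147 = 31.1224
  Poor, Fertiliser B: 61×72/147 = 29.8776
  Fair, Fertiliser A: 43×75/147 = 21.9388
  Fair, Fertiliser B: 43×72/147 = 21.0612
  Good, Fertiliser A: 18×75/147 = 9.1837
  Good, Fertiliser B: 18×72/147 = 8.8163
  Excellent, Fertiliser A: 25×75/147 = 12.7551
  Excellent, Fertiliser B: 25×72/147 = 12.2449
Contributions (O − E)²/E:
  (40 − 31.1224)²/31.1224 = 2.5323
  (21 − 29.8776)²/29.8776 = 2.6378
  (16 − 21.9388)²/21.9388 = 1.6076
  (27 − 21.0612)²/21.0612 = 1.6746
  (9 − 9.1837)²/9.1837 = 0.0037
  (9 − 8.8163)²/8.8163 = 0.0038
  (10 − 12.7551)²/12.7551 = 0.5951
  (15 − 12.2449)²/12.2449 = 0.6199
χ² = 2.5323 + 2.6378 + 1.6076 + 1.6746 + 0.0037 + 0.0038 + 0.5951 + 0.6199 = 9.675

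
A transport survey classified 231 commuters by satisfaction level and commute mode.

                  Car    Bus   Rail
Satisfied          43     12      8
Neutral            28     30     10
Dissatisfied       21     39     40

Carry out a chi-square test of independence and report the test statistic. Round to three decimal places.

43.981

Row totals: 63, 68, 100. Column totals: 92, 81, 58. Grand total N = 231.
Expected counts (row total × column total / N):
  Satisfied, Car: 63×92/231 = 25.0909
  Satisfied, Bus: 63×81/231 = 22.0909
  Satisfied, Rail: 63×58/231 = 15.8182
  Neutral, Car: 68×92/231 = 27.0823
  Neutral, Bus: 68×81/231 = 23.8442
  Neutral, Rail: 68×58/231 = 17.0736
  Dissatisfied, Car: 100×92/231 = 39.8268
  Dissatisfied, Bus: 100×81/231 = 35.0649
  Dissatisfied, Rail: 100×58/231 = 25.1082
Contributions (O − E)²/E:
  (43 − 25.0909)²/25.0909 = 12.7830
  (12 − 22.0909)²/22.0909 = 4.6094
  (8 − 15.8182)²/15.8182 = 3.8642
  (28 − 27.0823)²/27.0823 = 0.0311
  (30 − 23.8442)²/23.8442 = 1.5892
  (10 − 17.0736)²/17.0736 = 2.9306
  (21 − 39.8268)²/39.8268 = 8.8997
  (39 − 35.0649)²/35.0649 = 0.4416
  (40 − 25.1082)²/25.1082 = 8.8324
χ² = 12.7830 + 4.6094 + 3.8642 + 0.0311 + 1.5892 + 2.9306 + 8.8997 + 0.4416 + 8.8324 = 43.981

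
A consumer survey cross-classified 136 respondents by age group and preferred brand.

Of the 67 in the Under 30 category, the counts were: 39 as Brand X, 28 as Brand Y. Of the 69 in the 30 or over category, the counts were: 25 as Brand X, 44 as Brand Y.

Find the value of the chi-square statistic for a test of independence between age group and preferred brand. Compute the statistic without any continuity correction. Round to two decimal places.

Row totals: 67, 69. Column totals: 64, 72. Grand total N = 136.
Expected counts (row total × column total / N):
  Under 30, Brand X: 67×64/136 = 31.529
  Under 30, Brand Y: 67×72/136 = 35.471
  30 or over, Brand X: 69×64/136 = 32.471
  30 or over, Brand Y: 69×72/136 = 36.529
Contributions (O − E)²/E:
  (39 − 31.529)²/31.529 = 1.7703
  (28 − 35.471)²/35.471 = 1.5736
  (25 − 32.471)²/32.471 = 1.7189
  (44 − 36.529)²/36.529 = 1.5280
χ² = 1.7703 + 1.5736 + 1.7189 + 1.5280 = 6.59

6.59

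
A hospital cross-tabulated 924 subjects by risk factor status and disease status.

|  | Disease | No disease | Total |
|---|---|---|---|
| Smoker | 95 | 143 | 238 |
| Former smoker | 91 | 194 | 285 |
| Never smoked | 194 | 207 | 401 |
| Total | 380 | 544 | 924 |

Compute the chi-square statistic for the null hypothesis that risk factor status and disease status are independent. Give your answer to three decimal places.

Grand total N = 924.
Expected counts (row total × column total / N):
  Smoker, Disease: 238×380/924 = 97.8788
  Smoker, No disease: 238×544/924 = 140.1212
  Former smoker, Disease: 285×380/924 = 117.2078
  Former smoker, No disease: 285×544/924 = 167.7922
  Never smoked, Disease: 401×380/924 = 164.9134
  Never smoked, No disease: 401×544/924 = 236.0866
Contributions (O − E)²/E:
  (95 − 97.8788)²/97.8788 = 0.0847
  (143 − 140.1212)²/140.1212 = 0.0591
  (91 − 117.2078)²/117.2078 = 5.8601
  (194 − 167.7922)²/167.7922 = 4.0934
  (194 − 164.9134)²/164.9134 = 5.1301
  (207 − 236.0866)²/236.0866 = 3.5836
χ² = 0.0847 + 0.0591 + 5.8601 + 4.0934 + 5.1301 + 3.5836 = 18.811

18.811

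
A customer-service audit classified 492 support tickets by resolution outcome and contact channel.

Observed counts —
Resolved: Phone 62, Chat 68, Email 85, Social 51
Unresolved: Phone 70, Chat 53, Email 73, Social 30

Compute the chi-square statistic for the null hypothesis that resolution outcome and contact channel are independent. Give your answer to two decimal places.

5.48

Row totals: 266, 226. Column totals: 132, 121, 158, 81. Grand total N = 492.
Expected counts (row total × column total / N):
  Resolved, Phone: 266×132/492 = 71.366
  Resolved, Chat: 266×121/492 = 65.419
  Resolved, Email: 266×158/492 = 85.423
  Resolved, Social: 266×81/492 = 43.793
  Unresolved, Phone: 226×132/492 = 60.634
  Unresolved, Chat: 226×121/492 = 55.581
  Unresolved, Email: 226×158/492 = 72.577
  Unresolved, Social: 226×81/492 = 37.207
Contributions (O − E)²/E:
  (62 − 71.366)²/71.366 = 1.2292
  (68 − 65.419)²/65.419 = 0.1018
  (85 − 85.423)²/85.423 = 0.0021
  (51 − 43.793)²/43.793 = 1.1861
  (70 − 60.634)²/60.634 = 1.4467
  (53 − 55.581)²/55.581 = 0.1199
  (73 − 72.577)²/72.577 = 0.0025
  (30 − 37.207)²/37.207 = 1.3960
χ² = 1.2292 + 0.1018 + 0.0021 + 1.1861 + 1.4467 + 0.1199 + 0.0025 + 1.3960 = 5.48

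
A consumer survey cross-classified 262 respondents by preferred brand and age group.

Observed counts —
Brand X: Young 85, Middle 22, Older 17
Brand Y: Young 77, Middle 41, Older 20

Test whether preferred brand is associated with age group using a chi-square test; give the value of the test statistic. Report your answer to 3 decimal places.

5.636

Row totals: 124, 138. Column totals: 162, 63, 37. Grand total N = 262.
Expected counts (row total × column total / N):
  Brand X, Young: 124×162/262 = 76.6718
  Brand X, Middle: 124×63/262 = 29.8168
  Brand X, Older: 124×37/262 = 17.5115
  Brand Y, Young: 138×162/262 = 85.3282
  Brand Y, Middle: 138×63/262 = 33.1832
  Brand Y, Older: 138×37/262 = 19.4885
Contributions (O − E)²/E:
  (85 − 76.6718)²/76.6718 = 0.9046
  (22 − 29.8168)²/29.8168 = 2.0493
  (17 − 17.5115)²/17.5115 = 0.0149
  (77 − 85.3282)²/85.3282 = 0.8128
  (41 − 33.1832)²/33.1832 = 1.8414
  (20 − 19.4885)²/19.4885 = 0.0134
χ² = 0.9046 + 2.0493 + 0.0149 + 0.8128 + 1.8414 + 0.0134 = 5.636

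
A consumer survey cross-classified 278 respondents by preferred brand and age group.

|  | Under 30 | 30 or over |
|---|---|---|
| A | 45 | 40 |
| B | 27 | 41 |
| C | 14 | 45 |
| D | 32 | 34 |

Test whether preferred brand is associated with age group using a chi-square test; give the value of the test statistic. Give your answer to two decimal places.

Row totals: 85, 68, 59, 66. Column totals: 118, 160. Grand total N = 278.
Expected counts (row total × column total / N):
  A, Under 30: 85×118/278 = 36.079
  A, 30 or over: 85×160/278 = 48.921
  B, Under 30: 68×118/278 = 28.863
  B, 30 or over: 68×160/278 = 39.137
  C, Under 30: 59×118/278 = 25.043
  C, 30 or over: 59×160/278 = 33.957
  D, Under 30: 66×118/278 = 28.014
  D, 30 or over: 66×160/278 = 37.986
Contributions (O − E)²/E:
  (45 − 36.079)²/36.079 = 2.2058
  (40 − 48.921)²/48.921 = 1.6268
  (27 − 28.863)²/28.863 = 0.1202
  (41 − 39.137)²/39.137 = 0.0887
  (14 − 25.043)²/25.043 = 4.8695
  (45 − 33.957)²/33.957 = 3.5912
  (32 − 28.014)²/28.014 = 0.5672
  (34 − 37.986)²/37.986 = 0.4183
χ² = 2.2058 + 1.6268 + 0.1202 + 0.0887 + 4.8695 + 3.5912 + 0.5672 + 0.4183 = 13.49

13.49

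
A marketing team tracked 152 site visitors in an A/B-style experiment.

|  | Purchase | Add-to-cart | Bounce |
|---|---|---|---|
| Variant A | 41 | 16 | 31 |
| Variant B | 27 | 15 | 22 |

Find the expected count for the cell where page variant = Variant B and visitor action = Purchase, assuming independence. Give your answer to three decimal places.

28.632

Row total (Variant B) = 64; column total (Purchase) = 68; grand total N = 152.
Expected count = (row total × column total) / N = 64 × 68 / 152 = 28.632.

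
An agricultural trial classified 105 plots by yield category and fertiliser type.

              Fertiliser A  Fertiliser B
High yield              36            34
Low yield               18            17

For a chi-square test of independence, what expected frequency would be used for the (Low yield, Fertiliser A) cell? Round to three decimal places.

18.000

Row total (Low yield) = 35; column total (Fertiliser A) = 54; grand total N = 105.
Expected count = (row total × column total) / N = 35 × 54 / 105 = 18.000.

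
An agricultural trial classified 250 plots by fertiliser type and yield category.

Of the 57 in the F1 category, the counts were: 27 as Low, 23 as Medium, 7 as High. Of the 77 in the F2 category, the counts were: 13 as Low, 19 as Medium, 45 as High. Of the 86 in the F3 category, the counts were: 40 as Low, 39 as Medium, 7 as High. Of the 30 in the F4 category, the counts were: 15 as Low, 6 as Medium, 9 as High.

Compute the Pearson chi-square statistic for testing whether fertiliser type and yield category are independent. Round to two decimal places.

64.41

Row totals: 57, 77, 86, 30. Column totals: 95, 87, 68. Grand total N = 250.
Expected counts (row total × column total / N):
  F1, Low: 57×95/250 = 21.660
  F1, Medium: 57×87/250 = 19.836
  F1, High: 57×68/250 = 15.504
  F2, Low: 77×95/250 = 29.260
  F2, Medium: 77×87/250 = 26.796
  F2, High: 77×68/250 = 20.944
  F3, Low: 86×95/250 = 32.680
  F3, Medium: 86×87/250 = 29.928
  F3, High: 86×68/250 = 23.392
  F4, Low: 30×95/250 = 11.400
  F4, Medium: 30×87/250 = 10.440
  F4, High: 30×68/250 = 8.160
Contributions (O − E)²/E:
  (27 − 21.660)²/21.660 = 1.3165
  (23 − 19.836)²/19.836 = 0.5047
  (7 − 15.504)²/15.504 = 4.6645
  (13 − 29.260)²/29.260 = 9.0358
  (19 − 26.796)²/26.796 = 2.2682
  (45 − 20.944)²/20.944 = 27.6304
  (40 − 32.680)²/32.680 = 1.6396
  (39 − 29.928)²/29.928 = 2.7500
  (7 − 23.392)²/23.392 = 11.4867
  (15 − 11.400)²/11.400 = 1.1368
  (6 − 10.440)²/10.440 = 1.8883
  (9 − 8.160)²/8.160 = 0.0865
χ² = 1.3165 + 0.5047 + 4.6645 + 9.0358 + 2.2682 + 27.6304 + 1.6396 + 2.7500 + 11.4867 + 1.1368 + 1.8883 + 0.0865 = 64.41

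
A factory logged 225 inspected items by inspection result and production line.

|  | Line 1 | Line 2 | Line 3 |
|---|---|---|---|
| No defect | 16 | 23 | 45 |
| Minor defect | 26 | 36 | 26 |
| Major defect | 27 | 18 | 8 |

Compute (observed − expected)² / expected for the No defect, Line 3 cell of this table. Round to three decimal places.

8.153

Row total (No defect) = 84; column total (Line 3) = 79; N = 225.
Expected count E = 84 × 79 / 225 = 29.4933.
Contribution = (O − E)²/E = (45 − 29.4933)² / 29.4933 = 8.153.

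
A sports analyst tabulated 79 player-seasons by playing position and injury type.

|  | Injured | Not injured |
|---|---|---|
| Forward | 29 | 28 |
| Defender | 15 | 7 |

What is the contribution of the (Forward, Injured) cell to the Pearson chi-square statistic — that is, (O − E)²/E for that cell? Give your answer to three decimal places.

Row total (Forward) = 57; column total (Injured) = 44; N = 79.
Expected count E = 57 × 44 / 79 = 31.7468.
Contribution = (O − E)²/E = (29 − 31.7468)² / 31.7468 = 0.238.

0.238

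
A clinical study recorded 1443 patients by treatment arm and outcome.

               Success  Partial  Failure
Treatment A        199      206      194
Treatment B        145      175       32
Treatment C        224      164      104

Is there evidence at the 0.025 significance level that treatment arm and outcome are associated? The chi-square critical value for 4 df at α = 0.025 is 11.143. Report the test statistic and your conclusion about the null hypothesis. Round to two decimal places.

Row totals: 599, 352, 492. Column totals: 568, 545, 330. Grand total N = 1443.
Expected counts (row total × column total / N):
  Treatment A, Success: 599×568/1443 = 235.781
  Treatment A, Partial: 599×545/1443 = 226.234
  Treatment A, Failure: 599×330/1443 = 136.985
  Treatment B, Success: 352×568/1443 = 138.556
  Treatment B, Partial: 352×545/1443 = 132.945
  Treatment B, Failure: 352×330/1443 = 80.499
  Treatment C, Success: 492×568/1443 = 193.663
  Treatment C, Partial: 492×545/1443 = 185.821
  Treatment C, Failure: 492×330/1443 = 112.516
Contributions (O − E)²/E:
  (199 − 235.781)²/235.781 = 5.7377
  (206 − 226.234)²/226.234 = 1.8097
  (194 − 136.985)²/136.985 = 23.7304
  (145 − 138.556)²/138.556 = 0.2997
  (175 − 132.945)²/132.945 = 13.3034
  (32 − 80.499)²/80.499 = 29.2197
  (224 − 193.663)²/193.663 = 4.7522
  (164 − 185.821)²/185.821 = 2.5624
  (104 − 112.516)²/112.516 = 0.6446
χ² = 5.7377 + 1.8097 + 23.7304 + 0.2997 + 13.3034 + 29.2197 + 4.7522 + 2.5624 + 0.6446 = 82.06
df = (3−1)(3−1) = 4. Since 82.06 > 11.143, reject the null hypothesis of independence at α = 0.025.

82.06; reject H₀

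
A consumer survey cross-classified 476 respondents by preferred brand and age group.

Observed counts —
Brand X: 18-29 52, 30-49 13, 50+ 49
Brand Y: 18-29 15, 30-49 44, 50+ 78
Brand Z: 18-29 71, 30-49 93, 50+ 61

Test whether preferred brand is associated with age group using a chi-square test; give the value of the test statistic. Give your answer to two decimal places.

67.93

Row totals: 114, 137, 225. Column totals: 138, 150, 188. Grand total N = 476.
Expected counts (row total × column total / N):
  Brand X, 18-29: 114×138/476 = 33.0504
  Brand X, 30-49: 114×150/476 = 35.9244
  Brand X, 50+: 114×188/476 = 45.0252
  Brand Y, 18-29: 137×138/476 = 39.7185
  Brand Y, 30-49: 137×150/476 = 43.1723
  Brand Y, 50+: 137×188/476 = 54.1092
  Brand Z, 18-29: 225×138/476 = 65.2311
  Brand Z, 30-49: 225×150/476 = 70.9034
  Brand Z, 50+: 225×188/476 = 88.8655
Contributions (O − E)²/E:
  (52 − 33.0504)²/33.0504 = 10.8648
  (13 − 35.9244)²/35.9244 = 14.6287
  (49 − 45.0252)²/45.0252 = 0.3509
  (15 − 39.7185)²/39.7185 = 15.3834
  (44 − 43.1723)²/43.1723 = 0.0159
  (78 − 54.1092)²/54.1092 = 10.5485
  (71 − 65.2311)²/65.2311 = 0.5102
  (93 − 70.9034)²/70.9034 = 6.8863
  (61 − 88.8655)²/88.8655 = 8.7378
χ² = 10.8648 + 14.6287 + 0.3509 + 15.3834 + 0.0159 + 10.5485 + 0.5102 + 6.8863 + 8.7378 = 67.93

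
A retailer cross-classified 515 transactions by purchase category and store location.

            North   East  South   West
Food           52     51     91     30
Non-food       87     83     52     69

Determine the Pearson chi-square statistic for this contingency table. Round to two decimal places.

Row totals: 224, 291. Column totals: 139, 134, 143, 99. Grand total N = 515.
Expected counts (row total × column total / N):
  Food, North: 224×139/515 = 60.458
  Food, East: 224×134/515 = 58.283
  Food, South: 224×143/515 = 62.198
  Food, West: 224×99/515 = 43.060
  Non-food, North: 291×139/515 = 78.542
  Non-food, East: 291×134/515 = 75.717
  Non-food, South: 291×143/515 = 80.802
  Non-food, West: 291×99/515 = 55.940
Contributions (O − E)²/E:
  (52 − 60.458)²/60.458 = 1.1833
  (51 − 58.283)²/58.283 = 0.9101
  (91 − 62.198)²/62.198 = 13.3373
  (30 − 43.060)²/43.060 = 3.9611
  (87 − 78.542)²/78.542 = 0.9108
  (83 − 75.717)²/75.717 = 0.7005
  (52 − 80.802)²/80.802 = 10.2665
  (69 − 55.940)²/55.940 = 3.0490
χ² = 1.1833 + 0.9101 + 13.3373 + 3.9611 + 0.9108 + 0.7005 + 10.2665 + 3.0490 = 34.32

34.32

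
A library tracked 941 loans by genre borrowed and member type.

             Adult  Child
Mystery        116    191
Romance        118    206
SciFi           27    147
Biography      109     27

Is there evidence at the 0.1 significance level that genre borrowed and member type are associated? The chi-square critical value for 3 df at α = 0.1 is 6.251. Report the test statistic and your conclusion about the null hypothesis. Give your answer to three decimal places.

137.776; reject H₀

Row totals: 307, 324, 174, 136. Column totals: 370, 571. Grand total N = 941.
Expected counts (row total × column total / N):
  Mystery, Adult: 307×370/941 = 120.7120
  Mystery, Child: 307×571/941 = 186.2880
  Romance, Adult: 324×370/941 = 127.3964
  Romance, Child: 324×571/941 = 196.6036
  SciFi, Adult: 174×370/941 = 68.4166
  SciFi, Child: 174×571/941 = 105.5834
  Biography, Adult: 136×370/941 = 53.4750
  Biography, Child: 136×571/941 = 82.5250
Contributions (O − E)²/E:
  (116 − 120.7120)²/120.7120 = 0.1839
  (191 − 186.2880)²/186.2880 = 0.1192
  (118 − 127.3964)²/127.3964 = 0.6931
  (206 − 196.6036)²/196.6036 = 0.4491
  (27 − 68.4166)²/68.4166 = 25.0719
  (147 − 105.5834)²/105.5834 = 16.2463
  (109 − 53.4750)²/53.4750 = 57.6536
  (27 − 82.5250)²/82.5250 = 37.3587
χ² = 0.1839 + 0.1192 + 0.6931 + 0.4491 + 25.0719 + 16.2463 + 57.6536 + 37.3587 = 137.776
df = (4−1)(2−1) = 3. Since 137.776 > 6.251, reject the null hypothesis of independence at α = 0.1.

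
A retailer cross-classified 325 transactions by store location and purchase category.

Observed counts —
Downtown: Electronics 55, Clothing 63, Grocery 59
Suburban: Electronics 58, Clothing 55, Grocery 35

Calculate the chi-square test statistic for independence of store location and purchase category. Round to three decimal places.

4.195

Row totals: 177, 148. Column totals: 113, 118, 94. Grand total N = 325.
Expected counts (row total × column total / N):
  Downtown, Electronics: 177×113/325 = 61.5415
  Downtown, Clothing: 177×118/325 = 64.2646
  Downtown, Grocery: 177×94/325 = 51.1938
  Suburban, Electronics: 148×113/325 = 51.4585
  Suburban, Clothing: 148×118/325 = 53.7354
  Suburban, Grocery: 148×94/325 = 42.8062
Contributions (O − E)²/E:
  (55 − 61.5415)²/61.5415 = 0.6953
  (63 − 64.2646)²/64.2646 = 0.0249
  (59 − 51.1938)²/51.1938 = 1.1903
  (58 − 51.4585)²/51.4585 = 0.8316
  (55 − 53.7354)²/53.7354 = 0.0298
  (35 − 42.8062)²/42.8062 = 1.4235
χ² = 0.6953 + 0.0249 + 1.1903 + 0.8316 + 0.0298 + 1.4235 = 4.195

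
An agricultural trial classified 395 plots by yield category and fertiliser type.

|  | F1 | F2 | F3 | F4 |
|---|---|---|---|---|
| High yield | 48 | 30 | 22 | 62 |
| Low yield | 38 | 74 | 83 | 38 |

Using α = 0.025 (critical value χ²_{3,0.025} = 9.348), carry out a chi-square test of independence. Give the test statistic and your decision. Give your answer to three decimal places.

49.824; reject H₀

Row totals: 162, 233. Column totals: 86, 104, 105, 100. Grand total N = 395.
Expected counts (row total × column total / N):
  High yield, F1: 162×86/395 = 35.2709
  High yield, F2: 162×104/395 = 42.6532
  High yield, F3: 162×105/395 = 43.0633
  High yield, F4: 162×100/395 = 41.0127
  Low yield, F1: 233×86/395 = 50.7291
  Low yield, F2: 233×104/395 = 61.3468
  Low yield, F3: 233×105/395 = 61.9367
  Low yield, F4: 233×100/395 = 58.9873
Contributions (O − E)²/E:
  (48 − 35.2709)²/35.2709 = 4.5939
  (30 − 42.6532)²/42.6532 = 3.7536
  (22 − 43.0633)²/43.0633 = 10.3026
  (62 − 41.0127)²/41.0127 = 10.7398
  (38 − 50.7291)²/50.7291 = 3.1940
  (74 − 61.3468)²/61.3468 = 2.6098
  (83 − 61.9367)²/61.9367 = 7.1632
  (38 − 58.9873)²/58.9873 = 7.4671
χ² = 4.5939 + 3.7536 + 10.3026 + 10.7398 + 3.1940 + 2.6098 + 7.1632 + 7.4671 = 49.824
df = (2−1)(4−1) = 3. Since 49.824 > 9.348, reject the null hypothesis of independence at α = 0.025.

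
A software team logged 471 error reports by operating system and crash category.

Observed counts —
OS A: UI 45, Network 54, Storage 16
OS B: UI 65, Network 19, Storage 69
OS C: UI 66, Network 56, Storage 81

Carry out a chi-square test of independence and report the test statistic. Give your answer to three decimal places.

51.359

Row totals: 115, 153, 203. Column totals: 176, 129, 166. Grand total N = 471.
Expected counts (row total × column total / N):
  OS A, UI: 115×176/471 = 42.97240
  OS A, Network: 115×129/471 = 31.49682
  OS A, Storage: 115×166/471 = 40.53079
  OS B, UI: 153×176/471 = 57.17197
  OS B, Network: 153×129/471 = 41.90446
  OS B, Storage: 153×166/471 = 53.92357
  OS C, UI: 203×176/471 = 75.85563
  OS C, Network: 203×129/471 = 55.59873
  OS C, Storage: 203×166/471 = 71.54565
Contributions (O − E)²/E:
  (45 − 42.97240)²/42.97240 = 0.0957
  (54 − 31.49682)²/31.49682 = 16.0776
  (16 − 40.53079)²/40.53079 = 14.8470
  (65 − 57.17197)²/57.17197 = 1.0718
  (19 − 41.90446)²/41.90446 = 12.5193
  (69 − 53.92357)²/53.92357 = 4.2152
  (66 − 75.85563)²/75.85563 = 1.2805
  (56 − 55.59873)²/55.59873 = 0.0029
  (81 − 71.54565)²/71.54565 = 1.2493
χ² = 0.0957 + 16.0776 + 14.8470 + 1.0718 + 12.5193 + 4.2152 + 1.2805 + 0.0029 + 1.2493 = 51.359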